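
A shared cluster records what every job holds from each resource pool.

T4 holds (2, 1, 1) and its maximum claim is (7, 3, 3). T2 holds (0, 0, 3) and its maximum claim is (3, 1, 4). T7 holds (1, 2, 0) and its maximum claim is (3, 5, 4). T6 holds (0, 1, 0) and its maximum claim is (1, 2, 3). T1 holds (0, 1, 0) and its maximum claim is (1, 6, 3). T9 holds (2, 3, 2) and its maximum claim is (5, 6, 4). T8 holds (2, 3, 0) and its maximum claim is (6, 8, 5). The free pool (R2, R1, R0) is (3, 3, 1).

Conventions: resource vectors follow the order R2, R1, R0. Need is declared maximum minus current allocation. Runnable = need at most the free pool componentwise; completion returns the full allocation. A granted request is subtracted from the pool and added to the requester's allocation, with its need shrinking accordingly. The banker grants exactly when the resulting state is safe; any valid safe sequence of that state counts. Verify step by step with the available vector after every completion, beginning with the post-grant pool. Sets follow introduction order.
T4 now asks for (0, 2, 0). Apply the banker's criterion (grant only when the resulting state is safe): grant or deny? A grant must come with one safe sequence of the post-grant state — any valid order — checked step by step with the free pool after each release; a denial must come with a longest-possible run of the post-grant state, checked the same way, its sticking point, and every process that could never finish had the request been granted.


DENY: after the grant no complete ordering would exist.
Key observation: after T2, T6 the pool peaks at (3, 2, 4), and each blocked process is short somewhere: T4 on R2; T7 on R1; T1 on R1; T9 on R1; T8 on R2, R1, R0.
After a pretend grant, a maximal execution: T2, T6 — then nothing else fits. Verifying each step:
  pool = (3, 1, 1)
  run T2 (needs (3, 1, 1), free (3, 1, 1)); after release of (0, 0, 3) the pool is (3, 1, 4)
  run T6 (needs (1, 1, 3), free (3, 1, 4)); after release of (0, 1, 0) the pool is (3, 2, 4)
  blocked: T4 wants (5, 0, 2), pool (3, 2, 4) — not enough R2
  blocked: T7 wants (2, 3, 4), pool (3, 2, 4) — not enough R1
  blocked: T1 wants (1, 5, 3), pool (3, 2, 4) — not enough R1
  blocked: T9 wants (3, 3, 2), pool (3, 2, 4) — not enough R1
  blocked: T8 wants (4, 5, 5), pool (3, 2, 4) — not enough R2, R1 and R0
Post-grant, the permanently blocked set is T4, T7, T1, T9 and T8.


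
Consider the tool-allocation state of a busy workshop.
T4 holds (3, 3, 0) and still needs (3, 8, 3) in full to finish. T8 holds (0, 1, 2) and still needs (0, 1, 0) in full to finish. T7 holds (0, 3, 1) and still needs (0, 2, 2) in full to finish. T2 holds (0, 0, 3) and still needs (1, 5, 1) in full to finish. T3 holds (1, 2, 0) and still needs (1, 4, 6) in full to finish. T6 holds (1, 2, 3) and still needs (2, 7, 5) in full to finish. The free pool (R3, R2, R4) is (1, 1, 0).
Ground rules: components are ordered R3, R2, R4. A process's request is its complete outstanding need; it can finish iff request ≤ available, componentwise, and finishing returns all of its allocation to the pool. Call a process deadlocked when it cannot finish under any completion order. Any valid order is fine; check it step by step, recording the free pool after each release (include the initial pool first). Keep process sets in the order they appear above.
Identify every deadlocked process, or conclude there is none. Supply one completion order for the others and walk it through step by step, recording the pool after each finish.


The deadlocked set is empty.
Key observation: T8 fits the free pool immediately, and its release cascades until everyone finishes.
A valid finishing order for the others: T8, T7, T2, T3, T6, T4. Walking it through:
  pool = (1, 1, 0)
  T8: need (0, 1, 0) fits (1, 1, 0); releases (0, 1, 2), pool now (1, 2, 2)
  T7: need (0, 2, 2) fits (1, 2, 2); releases (0, 3, 1), pool now (1, 5, 3)
  T2: need (1, 5, 1) fits (1, 5, 3); releases (0, 0, 3), pool now (1, 5, 6)
  T3: need (1, 4, 6) fits (1, 5, 6); releases (1, 2, 0), pool now (2, 7, 6)
  T6: need (2, 7, 5) fits (2, 7, 6); releases (1, 2, 3), pool now (3, 9, 9)
  T4: need (3, 8, 3) fits (3, 9, 9); releases (3, 3, 0), pool now (6, 12, 9)


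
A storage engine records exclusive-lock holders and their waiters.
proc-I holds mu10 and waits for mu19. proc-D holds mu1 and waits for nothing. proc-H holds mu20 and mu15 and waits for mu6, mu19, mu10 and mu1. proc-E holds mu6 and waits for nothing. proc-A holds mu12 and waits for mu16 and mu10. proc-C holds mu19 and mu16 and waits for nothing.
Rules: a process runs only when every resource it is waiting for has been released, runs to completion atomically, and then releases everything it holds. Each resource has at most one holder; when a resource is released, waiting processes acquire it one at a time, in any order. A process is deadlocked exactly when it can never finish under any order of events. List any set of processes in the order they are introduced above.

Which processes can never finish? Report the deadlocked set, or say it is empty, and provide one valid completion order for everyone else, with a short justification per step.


Nothing here is deadlocked.
Key observation: all waits point, directly or indirectly, at processes that can finish, so nothing is permanently blocked.
The rest can finish in the order proc-D, proc-C, proc-I, proc-E, proc-H, proc-A.
Walking it through:
  run proc-D (it waits on nothing); releases mu1
  run proc-C (it waits on nothing); releases mu19 and mu16
  proc-I: everything it awaited (mu19) is free; runs, freeing mu10
  run proc-E (it waits on nothing); releases mu6
  proc-H: everything it awaited (mu6, mu19, mu10 and mu1) is free; runs, freeing mu20 and mu15
  proc-A: everything it awaited (mu16 and mu10) is free; runs, freeing mu12


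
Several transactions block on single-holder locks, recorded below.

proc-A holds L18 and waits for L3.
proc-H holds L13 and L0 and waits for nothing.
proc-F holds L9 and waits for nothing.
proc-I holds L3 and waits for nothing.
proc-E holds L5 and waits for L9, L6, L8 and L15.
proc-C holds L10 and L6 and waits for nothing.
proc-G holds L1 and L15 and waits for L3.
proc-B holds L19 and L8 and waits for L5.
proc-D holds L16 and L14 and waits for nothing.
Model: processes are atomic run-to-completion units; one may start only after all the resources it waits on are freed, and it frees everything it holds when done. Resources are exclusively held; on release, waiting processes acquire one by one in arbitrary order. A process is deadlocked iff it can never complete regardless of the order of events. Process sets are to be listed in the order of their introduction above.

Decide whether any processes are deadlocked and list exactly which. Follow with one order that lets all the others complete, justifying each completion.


Deadlocked set: proc-E and proc-B.
Key observation: the wait chain closes on itself along proc-E -> proc-B -> proc-E; no other process is dragged down with it.
One completion order for the rest: proc-I, proc-C, proc-H, proc-G, proc-D, proc-F, proc-A.
Walking it through:
  proc-I waits on nothing -> runs at once and releases L3
  proc-C waits on nothing -> runs at once and releases L10 and L6
  proc-H waits on nothing -> runs at once and releases L13 and L0
  proc-G waits on L3 — all released -> runs and releases L1 and L15
  proc-D waits on nothing -> runs at once and releases L16 and L14
  proc-F waits on nothing -> runs at once and releases L9
  proc-A waits on L3 — all released -> runs and releases L18


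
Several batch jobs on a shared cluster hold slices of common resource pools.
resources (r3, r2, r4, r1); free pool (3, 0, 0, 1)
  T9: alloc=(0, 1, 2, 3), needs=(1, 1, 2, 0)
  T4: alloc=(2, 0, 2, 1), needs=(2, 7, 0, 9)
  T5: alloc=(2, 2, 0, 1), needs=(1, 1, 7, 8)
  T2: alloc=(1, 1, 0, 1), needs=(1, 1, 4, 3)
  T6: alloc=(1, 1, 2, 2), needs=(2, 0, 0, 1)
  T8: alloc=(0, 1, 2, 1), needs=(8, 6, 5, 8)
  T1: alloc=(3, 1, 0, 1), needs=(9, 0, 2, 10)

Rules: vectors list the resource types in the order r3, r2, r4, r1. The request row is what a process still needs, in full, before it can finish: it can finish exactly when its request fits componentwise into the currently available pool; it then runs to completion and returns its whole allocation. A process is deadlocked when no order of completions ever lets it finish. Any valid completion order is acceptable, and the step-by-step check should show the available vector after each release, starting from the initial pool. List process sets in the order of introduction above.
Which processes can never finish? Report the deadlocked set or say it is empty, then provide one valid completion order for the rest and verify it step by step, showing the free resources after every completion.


Deadlocked: T4, T5, T8 and T1.
Key observation: even finishing T6, T9, T2 leaves just (5, 3, 4, 7) free — too little r1 for any of the remaining processes.
The rest can finish in the order T6, T9, T2. Step-by-step check:
  pool = (3, 0, 0, 1)
  T6 needs (2, 0, 0, 1) <= (3, 0, 0, 1) -> finishes; pool += (1, 1, 2, 2) = (4, 1, 2, 3)
  T9 needs (1, 1, 2, 0) <= (4, 1, 2, 3) -> finishes; pool += (0, 1, 2, 3) = (4, 2, 4, 6)
  T2 needs (1, 1, 4, 3) <= (4, 2, 4, 6) -> finishes; pool += (1, 1, 0, 1) = (5, 3, 4, 7)
The stuck group stays short no matter what:
  T4 cannot run: need (2, 7, 0, 9) vs free (5, 3, 4, 7) (insufficient r2 and r1)
  T5 cannot run: need (1, 1, 7, 8) vs free (5, 3, 4, 7) (insufficient r4 and r1)
  T8 cannot run: need (8, 6, 5, 8) vs free (5, 3, 4, 7) (insufficient r3, r2, r4 and r1)
  T1 cannot run: need (9, 0, 2, 10) vs free (5, 3, 4, 7) (insufficient r3 and r1)


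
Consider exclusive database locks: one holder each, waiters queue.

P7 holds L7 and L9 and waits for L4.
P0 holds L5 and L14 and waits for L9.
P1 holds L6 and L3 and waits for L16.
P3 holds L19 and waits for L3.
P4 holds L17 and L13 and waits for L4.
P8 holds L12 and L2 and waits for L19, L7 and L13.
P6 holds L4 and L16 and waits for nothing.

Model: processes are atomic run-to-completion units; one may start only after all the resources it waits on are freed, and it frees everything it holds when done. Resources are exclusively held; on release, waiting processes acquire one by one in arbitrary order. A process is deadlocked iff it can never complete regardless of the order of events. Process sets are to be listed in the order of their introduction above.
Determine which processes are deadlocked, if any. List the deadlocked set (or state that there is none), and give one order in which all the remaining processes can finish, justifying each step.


The deadlocked set is empty.
Key observation: every chain of waits terminates; starting from the processes that wait on nothing, all the rest unlock in turn.
One completion order for the rest: P6, P4, P7, P1, P3, P0, P8.
Verifying each step:
  P6 waits on nothing -> runs at once and releases L4 and L16
  P4 waits on L4 — all released -> runs and releases L17 and L13
  P7 waits on L4 — all released -> runs and releases L7 and L9
  P1 waits on L16 — all released -> runs and releases L6 and L3
  P3 waits on L3 — all released -> runs and releases L19
  P0 waits on L9 — all released -> runs and releases L5 and L14
  P8 waits on L19, L7 and L13 — all released -> runs and releases L12 and L2


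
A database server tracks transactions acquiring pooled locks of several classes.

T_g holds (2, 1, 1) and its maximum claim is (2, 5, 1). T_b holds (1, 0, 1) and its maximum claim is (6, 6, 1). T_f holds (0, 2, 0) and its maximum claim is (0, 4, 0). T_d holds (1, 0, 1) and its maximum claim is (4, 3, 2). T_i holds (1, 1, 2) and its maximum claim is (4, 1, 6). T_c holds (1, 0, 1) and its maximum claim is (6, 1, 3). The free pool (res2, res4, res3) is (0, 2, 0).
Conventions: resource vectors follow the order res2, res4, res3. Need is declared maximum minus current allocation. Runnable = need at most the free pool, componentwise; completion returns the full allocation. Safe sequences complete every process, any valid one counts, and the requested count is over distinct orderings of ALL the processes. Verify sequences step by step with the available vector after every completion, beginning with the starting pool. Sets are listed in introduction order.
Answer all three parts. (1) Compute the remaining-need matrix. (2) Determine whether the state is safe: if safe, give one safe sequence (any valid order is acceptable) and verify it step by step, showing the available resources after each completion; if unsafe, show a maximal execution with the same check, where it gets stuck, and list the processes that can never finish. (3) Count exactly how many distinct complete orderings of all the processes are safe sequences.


(1) Remaining need (order res2, res4, res3):
  T_g: (0, 4, 0)
  T_b: (5, 6, 0)
  T_f: (0, 2, 0)
  T_d: (3, 3, 1)
  T_i: (3, 0, 4)
  T_c: (5, 1, 2)
(2) UNSAFE — no complete ordering exists.
Key observation: after T_f, T_g complete, (2, 5, 1) is the best the pool ever gets, yet each leftover process wants more res2.
Going as far as possible: T_f, T_g; after that, nothing fits. Step-by-step check:
  pool = (0, 2, 0)
  T_f needs (0, 2, 0) <= (0, 2, 0) -> finishes; pool += (0, 2, 0) = (0, 4, 0)
  T_g needs (0, 4, 0) <= (0, 4, 0) -> finishes; pool += (2, 1, 1) = (2, 5, 1)
  T_b still needs (5, 6, 0) but only (2, 5, 1) is free — short on res2 and res4
  T_d still needs (3, 3, 1) but only (2, 5, 1) is free — short on res2
  T_i still needs (3, 0, 4) but only (2, 5, 1) is free — short on res2 and res3
  T_c still needs (5, 1, 2) but only (2, 5, 1) is free — short on res2 and res3
Never able to finish: T_b, T_d, T_i and T_c.
(3) The exact count: 0 of the possible complete orderings are safe sequences.


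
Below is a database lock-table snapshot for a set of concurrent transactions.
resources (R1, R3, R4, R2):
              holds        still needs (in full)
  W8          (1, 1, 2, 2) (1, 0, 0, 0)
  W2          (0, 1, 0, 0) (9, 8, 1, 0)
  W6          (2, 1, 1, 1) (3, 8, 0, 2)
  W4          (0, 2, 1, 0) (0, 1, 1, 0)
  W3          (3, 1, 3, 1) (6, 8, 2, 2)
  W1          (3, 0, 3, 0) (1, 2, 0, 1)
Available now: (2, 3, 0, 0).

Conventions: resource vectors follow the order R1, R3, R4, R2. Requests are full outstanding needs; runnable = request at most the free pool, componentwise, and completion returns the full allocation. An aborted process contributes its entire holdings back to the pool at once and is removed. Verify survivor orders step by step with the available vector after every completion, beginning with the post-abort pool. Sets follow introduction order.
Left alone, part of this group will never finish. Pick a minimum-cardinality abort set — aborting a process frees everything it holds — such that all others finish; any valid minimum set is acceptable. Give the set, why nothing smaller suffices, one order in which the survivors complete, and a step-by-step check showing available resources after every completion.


Abort W6 and W3.
Key observation: the returned (5, 2, 4, 2) from W6 and W3 is what brings W2 — unrunnable before, under any order — into play at step 4.
Minimality, checking each single-abort alternative: W8 alone leaves W2 blocked (short on R1 and R3); W2 alone leaves W6 blocked (short on R3); W6 alone leaves W2 blocked (short on R1 and R3); W4 alone leaves W2 blocked (short on R1 and R3); W3 alone leaves W2 blocked (short on R3); W1 alone leaves W2 blocked (short on R1 and R3).
The survivors complete as W1, W4, W8, W2. Step-by-step check (starting from the post-abort pool):
  pool = (7, 5, 4, 2)
  W1 needs (1, 2, 0, 1) <= (7, 5, 4, 2) -> finishes; pool += (3, 0, 3, 0) = (10, 5, 7, 2)
  W4 needs (0, 1, 1, 0) <= (10, 5, 7, 2) -> finishes; pool += (0, 2, 1, 0) = (10, 7, 8, 2)
  W8 needs (1, 0, 0, 0) <= (10, 7, 8, 2) -> finishes; pool += (1, 1, 2, 2) = (11, 8, 10, 4)
  W2 needs (9, 8, 1, 0) <= (11, 8, 10, 4) -> finishes; pool += (0, 1, 0, 0) = (11, 9, 10, 4)


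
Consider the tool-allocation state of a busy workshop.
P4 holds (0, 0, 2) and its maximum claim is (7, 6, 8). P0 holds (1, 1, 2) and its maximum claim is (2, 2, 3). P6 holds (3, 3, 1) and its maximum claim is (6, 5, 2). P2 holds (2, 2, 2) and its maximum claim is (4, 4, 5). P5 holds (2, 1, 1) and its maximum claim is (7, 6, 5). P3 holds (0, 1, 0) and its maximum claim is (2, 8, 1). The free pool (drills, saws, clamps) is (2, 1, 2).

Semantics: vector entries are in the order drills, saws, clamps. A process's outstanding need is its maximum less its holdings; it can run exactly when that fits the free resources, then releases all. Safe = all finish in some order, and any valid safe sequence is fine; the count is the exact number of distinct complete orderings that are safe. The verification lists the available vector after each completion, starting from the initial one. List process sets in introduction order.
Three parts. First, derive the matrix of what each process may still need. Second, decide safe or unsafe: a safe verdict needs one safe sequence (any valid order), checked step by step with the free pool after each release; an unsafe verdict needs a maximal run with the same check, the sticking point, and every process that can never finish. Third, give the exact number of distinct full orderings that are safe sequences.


(1) Outstanding need per process (order drills, saws, clamps):
  P4: (7, 6, 6)
  P0: (1, 1, 1)
  P6: (3, 2, 1)
  P2: (2, 2, 3)
  P5: (5, 5, 4)
  P3: (2, 7, 1)
(2) SAFE, for example via the order P0, P2, P6, P3, P5, P4.
Key observation: at P0 the run first touches a limit — (1, 1, 1) against (2, 1, 2), exact on a resource it actually requests.
Walking it through:
  pool = (2, 1, 2)
  run P0 (needs (1, 1, 1), free (2, 1, 2)); after release of (1, 1, 2) the pool is (3, 2, 4)
  run P2 (needs (2, 2, 3), free (3, 2, 4)); after release of (2, 2, 2) the pool is (5, 4, 6)
  run P6 (needs (3, 2, 1), free (5, 4, 6)); after release of (3, 3, 1) the pool is (8, 7, 7)
  run P3 (needs (2, 7, 1), free (8, 7, 7)); after release of (0, 1, 0) the pool is (8, 8, 7)
  run P5 (needs (5, 5, 4), free (8, 8, 7)); after release of (2, 1, 1) the pool is (10, 9, 8)
  run P4 (needs (7, 6, 6), free (10, 9, 8)); after release of (0, 0, 2) the pool is (10, 9, 10)
(3) Precisely 15 of the possible complete orderings are safe sequences.


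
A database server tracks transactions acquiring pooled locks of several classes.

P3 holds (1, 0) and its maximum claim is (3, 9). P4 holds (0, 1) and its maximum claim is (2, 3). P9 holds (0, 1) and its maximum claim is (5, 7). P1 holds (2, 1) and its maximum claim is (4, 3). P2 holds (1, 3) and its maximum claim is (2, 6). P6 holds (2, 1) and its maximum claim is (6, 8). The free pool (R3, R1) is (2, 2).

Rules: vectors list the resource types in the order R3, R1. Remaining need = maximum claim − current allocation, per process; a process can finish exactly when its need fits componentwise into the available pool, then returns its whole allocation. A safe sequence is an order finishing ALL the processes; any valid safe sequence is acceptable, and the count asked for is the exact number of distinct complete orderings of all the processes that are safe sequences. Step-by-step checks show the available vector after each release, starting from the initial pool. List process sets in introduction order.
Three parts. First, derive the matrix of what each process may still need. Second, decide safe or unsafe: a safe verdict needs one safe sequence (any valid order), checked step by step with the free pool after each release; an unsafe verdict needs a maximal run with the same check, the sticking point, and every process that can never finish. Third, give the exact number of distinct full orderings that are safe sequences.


(1) Remaining need (order R3, R1):
  P3: (2, 9)
  P4: (2, 2)
  P9: (5, 6)
  P1: (2, 2)
  P2: (1, 3)
  P6: (4, 7)
(2) SAFE. One safe sequence: P4, P1, P2, P9, P6, P3.
Key observation: P4 is the earliest step where a requested resource binds exactly: need (2, 2), pool (2, 2) at its turn.
Step-by-step check:
  pool = (2, 2)
  P4: need (2, 2) fits (2, 2); releases (0, 1), pool now (2, 3)
  P1: need (2, 2) fits (2, 3); releases (2, 1), pool now (4, 4)
  P2: need (1, 3) fits (4, 4); releases (1, 3), pool now (5, 7)
  P9: need (5, 6) fits (5, 7); releases (0, 1), pool now (5, 8)
  P6: need (4, 7) fits (5, 8); releases (2, 1), pool now (7, 9)
  P3: need (2, 9) fits (7, 9); releases (1, 0), pool now (8, 9)
(3) The exact count: 10 of the possible complete orderings are safe sequences.


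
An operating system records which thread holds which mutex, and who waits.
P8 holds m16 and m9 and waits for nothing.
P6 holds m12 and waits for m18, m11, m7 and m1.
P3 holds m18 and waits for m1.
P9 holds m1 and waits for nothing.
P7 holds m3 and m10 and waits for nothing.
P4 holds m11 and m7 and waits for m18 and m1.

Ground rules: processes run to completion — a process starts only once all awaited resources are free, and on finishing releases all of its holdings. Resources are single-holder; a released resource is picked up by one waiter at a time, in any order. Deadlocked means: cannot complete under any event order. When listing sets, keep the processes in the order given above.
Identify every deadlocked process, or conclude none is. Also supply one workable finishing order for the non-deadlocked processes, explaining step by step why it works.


No process is deadlocked.
Key observation: all waits point, directly or indirectly, at processes that can finish, so nothing is permanently blocked.
One completion order for the rest: P9, P3, P8, P4, P6, P7.
Step-by-step check:
  run P9 (it waits on nothing); releases m1
  P3 waits on m1 — all released -> runs and releases m18
  run P8 (it waits on nothing); releases m16 and m9
  P4 waits on m18 and m1 — all released -> runs and releases m11 and m7
  P6 waits on m18, m11, m7 and m1 — all released -> runs and releases m12
  run P7 (it waits on nothing); releases m3 and m10


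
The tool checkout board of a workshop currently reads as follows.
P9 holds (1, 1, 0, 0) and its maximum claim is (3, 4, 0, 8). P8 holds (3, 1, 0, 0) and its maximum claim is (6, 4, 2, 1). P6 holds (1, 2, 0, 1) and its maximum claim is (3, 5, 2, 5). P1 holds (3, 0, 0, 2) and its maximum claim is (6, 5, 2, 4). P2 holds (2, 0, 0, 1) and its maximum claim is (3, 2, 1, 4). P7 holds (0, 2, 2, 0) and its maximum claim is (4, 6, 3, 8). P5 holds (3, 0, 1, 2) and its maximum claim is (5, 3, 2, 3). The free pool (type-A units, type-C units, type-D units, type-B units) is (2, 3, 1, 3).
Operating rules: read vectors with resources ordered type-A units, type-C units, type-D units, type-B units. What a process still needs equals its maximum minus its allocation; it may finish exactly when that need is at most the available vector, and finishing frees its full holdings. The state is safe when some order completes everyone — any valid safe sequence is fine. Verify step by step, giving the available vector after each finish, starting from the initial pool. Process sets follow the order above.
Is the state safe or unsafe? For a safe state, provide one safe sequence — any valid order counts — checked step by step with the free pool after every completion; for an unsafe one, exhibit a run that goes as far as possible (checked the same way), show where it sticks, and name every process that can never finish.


SAFE, for example via the order P2, P5, P6, P1, P9, P7, P8.
Key observation: P2 marks the first exact bind of the order: its need (1, 2, 1, 3) fits the free (2, 3, 1, 3) with zero slack on a requested resource.
Step-by-step check:
  pool = (2, 3, 1, 3)
  run P2 (needs (1, 2, 1, 3), free (2, 3, 1, 3)); after release of (2, 0, 0, 1) the pool is (4, 3, 1, 4)
  run P5 (needs (2, 3, 1, 1), free (4, 3, 1, 4)); after release of (3, 0, 1, 2) the pool is (7, 3, 2, 6)
  run P6 (needs (2, 3, 2, 4), free (7, 3, 2, 6)); after release of (1, 2, 0, 1) the pool is (8, 5, 2, 7)
  run P1 (needs (3, 5, 2, 2), free (8, 5, 2, 7)); after release of (3, 0, 0, 2) the pool is (11, 5, 2, 9)
  run P9 (needs (2, 3, 0, 8), free (11, 5, 2, 9)); after release of (1, 1, 0, 0) the pool is (12, 6, 2, 9)
  run P7 (needs (4, 4, 1, 8), free (12, 6, 2, 9)); after release of (0, 2, 2, 0) the pool is (12, 8, 4, 9)
  run P8 (needs (3, 3, 2, 1), free (12, 8, 4, 9)); after release of (3, 1, 0, 0) the pool is (15, 9, 4, 9)


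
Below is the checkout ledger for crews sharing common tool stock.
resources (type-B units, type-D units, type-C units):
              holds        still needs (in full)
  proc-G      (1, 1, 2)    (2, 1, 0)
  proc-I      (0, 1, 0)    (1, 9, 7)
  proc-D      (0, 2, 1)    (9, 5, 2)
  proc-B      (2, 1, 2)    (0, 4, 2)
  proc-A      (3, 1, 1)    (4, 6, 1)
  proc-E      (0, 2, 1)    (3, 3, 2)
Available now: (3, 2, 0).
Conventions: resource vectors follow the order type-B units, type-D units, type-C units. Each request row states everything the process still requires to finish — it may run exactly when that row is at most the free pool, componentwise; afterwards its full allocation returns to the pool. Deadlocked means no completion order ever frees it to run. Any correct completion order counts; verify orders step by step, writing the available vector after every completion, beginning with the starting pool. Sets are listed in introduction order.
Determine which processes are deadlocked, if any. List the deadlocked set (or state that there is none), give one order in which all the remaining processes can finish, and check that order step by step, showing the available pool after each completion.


No process is deadlocked.
Key observation: proc-G can run right away; the returned allocation unlocks the remaining processes in turn.
A valid finishing order for the others: proc-G, proc-E, proc-B, proc-A, proc-D, proc-I. Check, step by step:
  pool = (3, 2, 0)
  proc-G needs (2, 1, 0) <= (3, 2, 0) -> finishes; pool += (1, 1, 2) = (4, 3, 2)
  proc-E needs (3, 3, 2) <= (4, 3, 2) -> finishes; pool += (0, 2, 1) = (4, 5, 3)
  proc-B needs (0, 4, 2) <= (4, 5, 3) -> finishes; pool += (2, 1, 2) = (6, 6, 5)
  proc-A needs (4, 6, 1) <= (6, 6, 5) -> finishes; pool += (3, 1, 1) = (9, 7, 6)
  proc-D needs (9, 5, 2) <= (9, 7, 6) -> finishes; pool += (0, 2, 1) = (9, 9, 7)
  proc-I needs (1, 9, 7) <= (9, 9, 7) -> finishes; pool += (0, 1, 0) = (9, 10, 7)


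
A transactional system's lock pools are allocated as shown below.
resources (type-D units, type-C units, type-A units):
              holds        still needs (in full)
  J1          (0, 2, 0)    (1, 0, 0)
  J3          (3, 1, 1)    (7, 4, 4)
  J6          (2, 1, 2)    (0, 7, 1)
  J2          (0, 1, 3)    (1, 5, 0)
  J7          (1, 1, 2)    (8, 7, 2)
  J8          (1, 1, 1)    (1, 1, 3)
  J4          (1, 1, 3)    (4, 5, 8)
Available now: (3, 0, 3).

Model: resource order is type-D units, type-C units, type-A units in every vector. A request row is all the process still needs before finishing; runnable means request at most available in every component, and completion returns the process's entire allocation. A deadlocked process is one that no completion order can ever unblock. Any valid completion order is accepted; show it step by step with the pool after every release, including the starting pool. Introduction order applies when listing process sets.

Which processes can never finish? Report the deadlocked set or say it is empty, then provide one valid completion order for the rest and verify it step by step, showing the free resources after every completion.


Deadlocked set: J3, J6, J2, J7 and J4.
Key observation: even finishing J1, J8 leaves just (4, 3, 4) free — too little type-C units for any of the remaining processes.
A valid finishing order for the others: J1, J8. Verifying each step:
  pool = (3, 0, 3)
  J1: need (1, 0, 0) fits (3, 0, 3); releases (0, 2, 0), pool now (3, 2, 3)
  J8: need (1, 1, 3) fits (3, 2, 3); releases (1, 1, 1), pool now (4, 3, 4)
The blocked processes can never fit:
  J3 cannot run: need (7, 4, 4) vs free (4, 3, 4) (insufficient type-D units and type-C units)
  J6 cannot run: need (0, 7, 1) vs free (4, 3, 4) (insufficient type-C units)
  J2 cannot run: need (1, 5, 0) vs free (4, 3, 4) (insufficient type-C units)
  J7 cannot run: need (8, 7, 2) vs free (4, 3, 4) (insufficient type-D units and type-C units)
  J4 cannot run: need (4, 5, 8) vs free (4, 3, 4) (insufficient type-C units and type-A units)


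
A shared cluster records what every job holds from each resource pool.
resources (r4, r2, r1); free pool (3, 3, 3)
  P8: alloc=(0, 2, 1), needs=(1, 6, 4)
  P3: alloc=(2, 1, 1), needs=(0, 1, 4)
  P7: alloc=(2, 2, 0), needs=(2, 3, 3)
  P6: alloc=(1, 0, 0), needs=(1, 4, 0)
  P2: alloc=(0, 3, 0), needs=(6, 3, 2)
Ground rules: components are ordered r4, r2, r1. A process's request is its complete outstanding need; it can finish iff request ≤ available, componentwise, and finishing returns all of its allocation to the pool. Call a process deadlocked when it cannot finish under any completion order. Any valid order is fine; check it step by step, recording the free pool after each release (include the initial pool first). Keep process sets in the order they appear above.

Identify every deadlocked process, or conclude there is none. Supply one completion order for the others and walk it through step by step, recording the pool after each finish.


Deadlocked set: P8 and P3.
Key observation: once P7, P6, P2 finish, the pool peaks at (6, 8, 3) — and every remaining process still needs more r1 than that.
A valid finishing order for the others: P7, P6, P2. Verifying each step:
  pool = (3, 3, 3)
  run P7 (needs (2, 3, 3), free (3, 3, 3)); after release of (2, 2, 0) the pool is (5, 5, 3)
  run P6 (needs (1, 4, 0), free (5, 5, 3)); after release of (1, 0, 0) the pool is (6, 5, 3)
  run P2 (needs (6, 3, 2), free (6, 5, 3)); after release of (0, 3, 0) the pool is (6, 8, 3)
None of the blocked processes ever fits:
  P8 cannot run: need (1, 6, 4) vs free (6, 8, 3) (insufficient r1)
  P3 cannot run: need (0, 1, 4) vs free (6, 8, 3) (insufficient r1)


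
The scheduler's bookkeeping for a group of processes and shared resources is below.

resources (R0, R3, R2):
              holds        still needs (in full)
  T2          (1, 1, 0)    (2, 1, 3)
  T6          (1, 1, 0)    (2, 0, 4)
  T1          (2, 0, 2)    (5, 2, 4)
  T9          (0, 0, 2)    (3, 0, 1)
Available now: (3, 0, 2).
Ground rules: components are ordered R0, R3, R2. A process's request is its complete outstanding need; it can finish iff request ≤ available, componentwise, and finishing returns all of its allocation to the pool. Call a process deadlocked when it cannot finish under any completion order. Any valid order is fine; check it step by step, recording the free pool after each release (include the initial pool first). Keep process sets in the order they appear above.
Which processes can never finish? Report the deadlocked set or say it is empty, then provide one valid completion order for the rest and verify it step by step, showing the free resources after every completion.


Nothing here is deadlocked.
Key observation: T9 fits the free pool immediately, and its release cascades until everyone finishes.
A valid finishing order for the others: T9, T6, T2, T1. Check, step by step:
  pool = (3, 0, 2)
  T9 needs (3, 0, 1) <= (3, 0, 2) -> finishes; pool += (0, 0, 2) = (3, 0, 4)
  T6 needs (2, 0, 4) <= (3, 0, 4) -> finishes; pool += (1, 1, 0) = (4, 1, 4)
  T2 needs (2, 1, 3) <= (4, 1, 4) -> finishes; pool += (1, 1, 0) = (5, 2, 4)
  T1 needs (5, 2, 4) <= (5, 2, 4) -> finishes; pool += (2, 0, 2) = (7, 2, 6)


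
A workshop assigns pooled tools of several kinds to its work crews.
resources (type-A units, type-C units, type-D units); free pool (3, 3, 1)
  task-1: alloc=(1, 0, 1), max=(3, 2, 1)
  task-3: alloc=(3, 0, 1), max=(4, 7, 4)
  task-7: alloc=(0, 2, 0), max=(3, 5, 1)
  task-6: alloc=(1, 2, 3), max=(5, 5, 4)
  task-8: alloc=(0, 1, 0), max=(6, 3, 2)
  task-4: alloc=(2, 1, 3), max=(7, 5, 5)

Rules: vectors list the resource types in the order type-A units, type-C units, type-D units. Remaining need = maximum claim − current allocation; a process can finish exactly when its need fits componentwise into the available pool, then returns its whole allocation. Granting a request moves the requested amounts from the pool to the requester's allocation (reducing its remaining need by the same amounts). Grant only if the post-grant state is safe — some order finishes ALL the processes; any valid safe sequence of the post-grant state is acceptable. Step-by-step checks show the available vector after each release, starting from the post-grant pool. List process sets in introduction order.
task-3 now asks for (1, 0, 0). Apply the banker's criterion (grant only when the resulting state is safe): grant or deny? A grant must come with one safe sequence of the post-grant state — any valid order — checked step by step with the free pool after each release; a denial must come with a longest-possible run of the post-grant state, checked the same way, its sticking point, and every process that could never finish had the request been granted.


DENY: after the grant no complete ordering would exist.
Key observation: after task-1, task-7 the pool peaks at (3, 5, 2), and each blocked process is short somewhere: task-3 on type-C units, type-D units; task-6 on type-A units; task-8 on type-A units; task-4 on type-A units.
Pretend the grant happened; the run task-1, task-7 goes as far as possible. Walking it through:
  pool = (2, 3, 1)
  run task-1 (needs (2, 2, 0), free (2, 3, 1)); after release of (1, 0, 1) the pool is (3, 3, 2)
  run task-7 (needs (3, 3, 1), free (3, 3, 2)); after release of (0, 2, 0) the pool is (3, 5, 2)
  blocked: task-3 wants (0, 7, 3), pool (3, 5, 2) — not enough type-C units and type-D units
  blocked: task-6 wants (4, 3, 1), pool (3, 5, 2) — not enough type-A units
  blocked: task-8 wants (6, 2, 2), pool (3, 5, 2) — not enough type-A units
  blocked: task-4 wants (5, 4, 2), pool (3, 5, 2) — not enough type-A units
Had the request been granted, task-3, task-6, task-8 and task-4 could never finish.


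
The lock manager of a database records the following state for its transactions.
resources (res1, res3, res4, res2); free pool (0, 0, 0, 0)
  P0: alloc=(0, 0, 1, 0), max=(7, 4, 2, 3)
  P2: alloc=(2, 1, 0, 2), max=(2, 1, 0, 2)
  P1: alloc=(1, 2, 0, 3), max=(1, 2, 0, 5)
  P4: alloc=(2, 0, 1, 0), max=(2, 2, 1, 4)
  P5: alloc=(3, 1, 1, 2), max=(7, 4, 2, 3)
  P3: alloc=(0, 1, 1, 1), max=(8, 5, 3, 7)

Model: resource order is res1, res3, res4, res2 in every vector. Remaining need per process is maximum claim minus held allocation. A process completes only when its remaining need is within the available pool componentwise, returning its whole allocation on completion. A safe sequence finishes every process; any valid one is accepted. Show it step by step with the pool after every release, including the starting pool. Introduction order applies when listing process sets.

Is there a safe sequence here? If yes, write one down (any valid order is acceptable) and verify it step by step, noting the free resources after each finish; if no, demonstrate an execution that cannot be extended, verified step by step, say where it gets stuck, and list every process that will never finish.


SAFE. One safe sequence: P2, P1, P4, P5, P0, P3.
Key observation: P1 is the earliest step where a requested resource binds exactly: need (0, 0, 0, 2), pool (2, 1, 0, 2) at its turn.
Check, step by step:
  pool = (0, 0, 0, 0)
  run P2 (needs (0, 0, 0, 0), free (0, 0, 0, 0)); after release of (2, 1, 0, 2) the pool is (2, 1, 0, 2)
  run P1 (needs (0, 0, 0, 2), free (2, 1, 0, 2)); after release of (1, 2, 0, 3) the pool is (3, 3, 0, 5)
  run P4 (needs (0, 2, 0, 4), free (3, 3, 0, 5)); after release of (2, 0, 1, 0) the pool is (5, 3, 1, 5)
  run P5 (needs (4, 3, 1, 1), free (5, 3, 1, 5)); after release of (3, 1, 1, 2) the pool is (8, 4, 2, 7)
  run P0 (needs (7, 4, 1, 3), free (8, 4, 2, 7)); after release of (0, 0, 1, 0) the pool is (8, 4, 3, 7)
  run P3 (needs (8, 4, 2, 6), free (8, 4, 3, 7)); after release of (0, 1, 1, 1) the pool is (8, 5, 4, 8)


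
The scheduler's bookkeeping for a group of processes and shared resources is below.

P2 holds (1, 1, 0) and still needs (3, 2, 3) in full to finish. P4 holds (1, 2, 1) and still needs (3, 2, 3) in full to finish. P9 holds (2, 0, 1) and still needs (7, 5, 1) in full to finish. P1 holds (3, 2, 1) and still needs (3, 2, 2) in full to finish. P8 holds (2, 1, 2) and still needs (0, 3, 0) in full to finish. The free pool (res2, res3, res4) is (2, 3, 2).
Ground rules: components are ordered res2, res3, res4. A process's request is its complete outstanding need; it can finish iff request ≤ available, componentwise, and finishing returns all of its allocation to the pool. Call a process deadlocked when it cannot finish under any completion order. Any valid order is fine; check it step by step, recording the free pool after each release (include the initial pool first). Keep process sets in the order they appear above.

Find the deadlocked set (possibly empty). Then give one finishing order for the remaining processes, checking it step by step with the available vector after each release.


Nothing here is deadlocked.
Key observation: there is always a runnable process — P8 first — so the state unwinds completely.
One completion order for the rest: P8, P1, P2, P4, P9. Check, step by step:
  pool = (2, 3, 2)
  P8 needs (0, 3, 0) <= (2, 3, 2) -> finishes; pool += (2, 1, 2) = (4, 4, 4)
  P1 needs (3, 2, 2) <= (4, 4, 4) -> finishes; pool += (3, 2, 1) = (7, 6, 5)
  P2 needs (3, 2, 3) <= (7, 6, 5) -> finishes; pool += (1, 1, 0) = (8, 7, 5)
  P4 needs (3, 2, 3) <= (8, 7, 5) -> finishes; pool += (1, 2, 1) = (9, 9, 6)
  P9 needs (7, 5, 1) <= (9, 9, 6) -> finishes; pool += (2, 0, 1) = (11, 9, 7)


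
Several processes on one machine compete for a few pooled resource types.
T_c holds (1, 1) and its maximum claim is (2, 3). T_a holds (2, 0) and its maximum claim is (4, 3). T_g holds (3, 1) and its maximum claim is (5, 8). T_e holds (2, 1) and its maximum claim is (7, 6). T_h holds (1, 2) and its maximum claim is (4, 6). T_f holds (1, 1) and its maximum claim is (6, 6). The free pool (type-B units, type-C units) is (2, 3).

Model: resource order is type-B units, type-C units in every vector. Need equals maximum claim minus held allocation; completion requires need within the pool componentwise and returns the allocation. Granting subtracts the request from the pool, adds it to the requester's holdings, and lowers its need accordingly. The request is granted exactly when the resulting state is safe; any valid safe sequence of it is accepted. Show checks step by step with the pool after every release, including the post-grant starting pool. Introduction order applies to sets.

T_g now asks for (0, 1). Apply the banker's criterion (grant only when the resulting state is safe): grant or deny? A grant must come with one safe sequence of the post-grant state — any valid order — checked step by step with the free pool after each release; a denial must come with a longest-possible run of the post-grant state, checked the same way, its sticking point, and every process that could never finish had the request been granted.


DENY. Granting would leave the state unsafe.
Key observation: type-C units is the bottleneck — with T_c, T_a done the pool holds (5, 3), short of every remaining need.
After a pretend grant, a maximal execution: T_c, T_a — then nothing else fits. Verifying each step:
  pool = (2, 2)
  run T_c (needs (1, 2), free (2, 2)); after release of (1, 1) the pool is (3, 3)
  run T_a (needs (2, 3), free (3, 3)); after release of (2, 0) the pool is (5, 3)
  T_g still needs (2, 6) but only (5, 3) is free — short on type-C units
  T_e still needs (5, 5) but only (5, 3) is free — short on type-C units
  T_h still needs (3, 4) but only (5, 3) is free — short on type-C units
  T_f still needs (5, 5) but only (5, 3) is free — short on type-C units
Processes that could never finish after the grant: T_g, T_e, T_h and T_f.


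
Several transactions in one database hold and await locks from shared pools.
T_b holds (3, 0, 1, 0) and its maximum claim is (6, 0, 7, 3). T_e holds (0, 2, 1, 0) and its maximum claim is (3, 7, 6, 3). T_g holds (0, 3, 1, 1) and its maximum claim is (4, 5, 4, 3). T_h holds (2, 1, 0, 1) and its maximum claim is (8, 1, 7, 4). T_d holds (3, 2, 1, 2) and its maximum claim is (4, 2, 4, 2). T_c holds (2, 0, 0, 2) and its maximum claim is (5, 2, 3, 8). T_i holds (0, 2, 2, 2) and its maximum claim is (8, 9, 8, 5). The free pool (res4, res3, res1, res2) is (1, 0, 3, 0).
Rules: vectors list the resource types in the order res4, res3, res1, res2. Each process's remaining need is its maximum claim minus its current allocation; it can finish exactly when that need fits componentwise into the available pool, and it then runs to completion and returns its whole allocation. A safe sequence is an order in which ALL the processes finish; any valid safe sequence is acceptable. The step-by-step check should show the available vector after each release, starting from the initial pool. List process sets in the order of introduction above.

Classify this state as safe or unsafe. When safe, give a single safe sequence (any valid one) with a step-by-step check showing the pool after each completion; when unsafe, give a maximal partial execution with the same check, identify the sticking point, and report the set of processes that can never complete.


The state is SAFE; one workable sequence: T_d, T_g, T_e, T_b, T_h, T_i, T_c.
Key observation: at T_d the run first touches a limit — (1, 0, 3, 0) against (1, 0, 3, 0), exact on a resource it actually requests.
Verifying each step:
  pool = (1, 0, 3, 0)
  run T_d (needs (1, 0, 3, 0), free (1, 0, 3, 0)); after release of (3, 2, 1, 2) the pool is (4, 2, 4, 2)
  run T_g (needs (4, 2, 3, 2), free (4, 2, 4, 2)); after release of (0, 3, 1, 1) the pool is (4, 5, 5, 3)
  run T_e (needs (3, 5, 5, 3), free (4, 5, 5, 3)); after release of (0, 2, 1, 0) the pool is (4, 7, 6, 3)
  run T_b (needs (3, 0, 6, 3), free (4, 7, 6, 3)); after release of (3, 0, 1, 0) the pool is (7, 7, 7, 3)
  run T_h (needs (6, 0, 7, 3), free (7, 7, 7, 3)); after release of (2, 1, 0, 1) the pool is (9, 8, 7, 4)
  run T_i (needs (8, 7, 6, 3), free (9, 8, 7, 4)); after release of (0, 2, 2, 2) the pool is (9, 10, 9, 6)
  run T_c (needs (3, 2, 3, 6), free (9, 10, 9, 6)); after release of (2, 0, 0, 2) the pool is (11, 10, 9, 8)
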